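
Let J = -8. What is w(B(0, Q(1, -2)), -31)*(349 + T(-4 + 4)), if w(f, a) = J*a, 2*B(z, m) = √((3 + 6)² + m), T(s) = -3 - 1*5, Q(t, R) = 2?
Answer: 84568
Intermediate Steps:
T(s) = -8 (T(s) = -3 - 5 = -8)
B(z, m) = √(81 + m)/2 (B(z, m) = √((3 + 6)² + m)/2 = √(9² + m)/2 = √(81 + m)/2)
w(f, a) = -8*a
w(B(0, Q(1, -2)), -31)*(349 + T(-4 + 4)) = (-8*(-31))*(349 - 8) = 248*341 = 84568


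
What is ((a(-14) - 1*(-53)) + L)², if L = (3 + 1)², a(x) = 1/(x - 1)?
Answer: 1069156/225 ≈ 4751.8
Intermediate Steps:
a(x) = 1/(-1 + x)
L = 16 (L = 4² = 16)
((a(-14) - 1*(-53)) + L)² = ((1/(-1 - 14) - 1*(-53)) + 16)² = ((1/(-15) + 53) + 16)² = ((-1/15 + 53) + 16)² = (794/15 + 16)² = (1034/15)² = 1069156/225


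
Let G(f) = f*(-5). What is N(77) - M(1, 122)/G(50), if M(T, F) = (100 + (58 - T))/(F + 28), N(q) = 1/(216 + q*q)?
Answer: 200453/46087500 ≈ 0.0043494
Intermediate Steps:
N(q) = 1/(216 + q²)
M(T, F) = (158 - T)/(28 + F)
G(f) = -5*f
N(77) - M(1, 122)/G(50) = 1/(216 + 77²) - (158 - 1*1)/(28 + 122)/((-5*50)) = 1/(216 + 5929) - (158 - 1)/150/(-250) = 1/6145 - (1/150)*157*(-1)/250 = 1/6145 - 157*(-1)/(150*250) = 1/6145 - 1*(-157/37500) = 1/6145 + 157/37500 = 200453/46087500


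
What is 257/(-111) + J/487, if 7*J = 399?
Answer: -118832/54057 ≈ -2.1983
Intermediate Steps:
J = 57 (J = (1/7)*399 = 57)
257/(-111) + J/487 = 257/(-111) + 57/487 = 257*(-1/111) + 57*(1/487) = -257/111 + 57/487 = -118832/54057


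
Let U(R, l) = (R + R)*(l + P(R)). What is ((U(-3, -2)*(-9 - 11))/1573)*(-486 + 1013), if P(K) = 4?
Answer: 126480/1573 ≈ 80.407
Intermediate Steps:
U(R, l) = 2*R*(4 + l) (U(R, l) = (R + R)*(l + 4) = (2*R)*(4 + l) = 2*R*(4 + l))
((U(-3, -2)*(-9 - 11))/1573)*(-486 + 1013) = (((2*(-3)*(4 - 2))*(-9 - 11))/1573)*(-486 + 1013) = (((2*(-3)*2)*(-20))*(1/1573))*527 = (-12*(-20)*(1/1573))*527 = (240*(1/1573))*527 = (240/1573)*527 = 126480/1573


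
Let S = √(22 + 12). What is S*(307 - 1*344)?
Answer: -37*√34 ≈ -215.75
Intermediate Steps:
S = √34 ≈ 5.8309
S*(307 - 1*344) = √34*(307 - 1*344) = √34*(307 - 344) = √34*(-37) = -37*√34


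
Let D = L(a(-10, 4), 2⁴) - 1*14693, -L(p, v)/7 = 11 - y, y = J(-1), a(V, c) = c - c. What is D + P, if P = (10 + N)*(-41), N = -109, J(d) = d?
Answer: -10718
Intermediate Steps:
a(V, c) = 0
y = -1
L(p, v) = -84 (L(p, v) = -7*(11 - 1*(-1)) = -7*(11 + 1) = -7*12 = -84)
P = 4059 (P = (10 - 109)*(-41) = -99*(-41) = 4059)
D = -14777 (D = -84 - 1*14693 = -84 - 14693 = -14777)
D + P = -14777 + 4059 = -10718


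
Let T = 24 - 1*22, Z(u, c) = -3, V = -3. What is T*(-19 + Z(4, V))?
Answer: -44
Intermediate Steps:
T = 2 (T = 24 - 22 = 2)
T*(-19 + Z(4, V)) = 2*(-19 - 3) = 2*(-22) = -44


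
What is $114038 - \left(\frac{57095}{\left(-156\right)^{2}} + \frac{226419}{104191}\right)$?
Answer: $\frac{289142401648759}{2535592176} \approx 1.1403 \cdot 10^{5}$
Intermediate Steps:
$114038 - \left(\frac{57095}{\left(-156\right)^{2}} + \frac{226419}{104191}\right) = 114038 - \left(\frac{57095}{24336} + 226419 \cdot \frac{1}{104191}\right) = 114038 - \left(57095 \cdot \frac{1}{24336} + \frac{226419}{104191}\right) = 114038 - \left(\frac{57095}{24336} + \frac{226419}{104191}\right) = 114038 - \frac{11458917929}{2535592176} = \frac{289142401648759}{2535592176}$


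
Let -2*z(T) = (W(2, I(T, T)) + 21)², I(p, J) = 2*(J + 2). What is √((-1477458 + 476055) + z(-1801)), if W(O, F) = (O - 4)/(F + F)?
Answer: I*√51866485054610/7196 ≈ 1000.8*I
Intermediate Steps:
I(p, J) = 4 + 2*J (I(p, J) = 2*(2 + J) = 4 + 2*J)
W(O, F) = (-4 + O)/(2*F) (W(O, F) = (-4 + O)/((2*F)) = (-4 + O)*(1/(2*F)) = (-4 + O)/(2*F))
z(T) = -(21 - 1/(4 + 2*T))²/2 (z(T) = -((-4 + 2)/(2*(4 + 2*T)) + 21)²/2 = -((½)*(-2)/(4 + 2*T) + 21)²/2 = -(-1/(4 + 2*T) + 21)²/2 = -(21 - 1/(4 + 2*T))²/2)
√((-1477458 + 476055) + z(-1801)) = √((-1477458 + 476055) - (83 + 42*(-1801))²/(8*(2 - 1801)²)) = √(-1001403 - ⅛*(83 - 75642)²/(-1799)²) = √(-1001403 - ⅛*1/3236401*(-75559)²) = √(-1001403 - ⅛*1/3236401*5709162481) = √(-1001403 - 5709162481/25891208) = √(-25933242527305/25891208) = I*√51866485054610/7196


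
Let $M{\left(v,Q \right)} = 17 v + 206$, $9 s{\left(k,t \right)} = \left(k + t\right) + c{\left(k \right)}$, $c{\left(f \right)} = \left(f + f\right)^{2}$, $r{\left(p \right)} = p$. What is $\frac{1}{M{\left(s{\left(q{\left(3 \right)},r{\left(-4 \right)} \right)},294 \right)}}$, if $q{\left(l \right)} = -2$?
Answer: $\frac{9}{2024} \approx 0.0044466$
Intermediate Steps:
$c{\left(f \right)} = 4 f^{2}$ ($c{\left(f \right)} = \left(2 f\right)^{2} = 4 f^{2}$)
$s{\left(k,t \right)} = \frac{k}{9} + \frac{t}{9} + \frac{4 k^{2}}{9}$ ($s{\left(k,t \right)} = \frac{\left(k + t\right) + 4 k^{2}}{9} = \frac{k + t + 4 k^{2}}{9} = \frac{k}{9} + \frac{t}{9} + \frac{4 k^{2}}{9}$)
$M{\left(v,Q \right)} = 206 + 17 v$
$\frac{1}{M{\left(s{\left(q{\left(3 \right)},r{\left(-4 \right)} \right)},294 \right)}} = \frac{1}{206 + 17 \left(\frac{1}{9} \left(-2\right) + \frac{1}{9} \left(-4\right) + \frac{4 \left(-2\right)^{2}}{9}\right)} = \frac{1}{206 + 17 \left(- \frac{2}{9} - \frac{4}{9} + \frac{4}{9} \cdot 4\right)} = \frac{1}{206 + 17 \left(- \frac{2}{9} - \frac{4}{9} + \frac{16}{9}\right)} = \frac{1}{206 + 17 \cdot \frac{10}{9}} = \frac{1}{206 + \frac{170}{9}} = \frac{1}{\frac{2024}{9}} = \frac{9}{2024}$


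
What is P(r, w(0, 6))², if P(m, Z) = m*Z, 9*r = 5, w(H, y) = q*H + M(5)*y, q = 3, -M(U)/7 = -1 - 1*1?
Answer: 19600/9 ≈ 2177.8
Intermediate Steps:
M(U) = 14 (M(U) = -7*(-1 - 1*1) = -7*(-1 - 1) = -7*(-2) = 14)
w(H, y) = 3*H + 14*y
r = 5/9 (r = (⅑)*5 = 5/9 ≈ 0.55556)
P(m, Z) = Z*m
P(r, w(0, 6))² = ((3*0 + 14*6)*(5/9))² = ((0 + 84)*(5/9))² = (84*(5/9))² = (140/3)² = 19600/9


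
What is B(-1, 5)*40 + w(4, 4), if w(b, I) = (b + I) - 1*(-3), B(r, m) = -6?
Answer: -229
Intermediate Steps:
w(b, I) = 3 + I + b (w(b, I) = (I + b) + 3 = 3 + I + b)
B(-1, 5)*40 + w(4, 4) = -6*40 + (3 + 4 + 4) = -240 + 11 = -229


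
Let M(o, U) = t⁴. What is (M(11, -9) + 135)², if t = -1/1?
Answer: 18496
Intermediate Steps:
t = -1 (t = -1*1 = -1)
M(o, U) = 1 (M(o, U) = (-1)⁴ = 1)
(M(11, -9) + 135)² = (1 + 135)² = 136² = 18496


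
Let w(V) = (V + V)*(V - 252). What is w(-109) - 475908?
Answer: -397210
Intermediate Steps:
w(V) = 2*V*(-252 + V) (w(V) = (2*V)*(-252 + V) = 2*V*(-252 + V))
w(-109) - 475908 = 2*(-109)*(-252 - 109) - 475908 = 2*(-109)*(-361) - 475908 = 78698 - 475908 = -397210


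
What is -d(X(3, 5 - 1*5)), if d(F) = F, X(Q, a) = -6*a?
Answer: 0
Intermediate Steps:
-d(X(3, 5 - 1*5)) = -(-6)*(5 - 1*5) = -(-6)*(5 - 5) = -(-6)*0 = -1*0 = 0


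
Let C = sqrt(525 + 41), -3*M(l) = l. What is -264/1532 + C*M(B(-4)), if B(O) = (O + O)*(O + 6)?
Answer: -66/383 + 16*sqrt(566)/3 ≈ 126.71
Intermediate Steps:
B(O) = 2*O*(6 + O) (B(O) = (2*O)*(6 + O) = 2*O*(6 + O))
M(l) = -l/3
C = sqrt(566) ≈ 23.791
-264/1532 + C*M(B(-4)) = -264/1532 + sqrt(566)*(-2*(-4)*(6 - 4)/3) = -264*1/1532 + sqrt(566)*(-2*(-4)*2/3) = -66/383 + sqrt(566)*(-1/3*(-16)) = -66/383 + sqrt(566)*(16/3) = -66/383 + 16*sqrt(566)/3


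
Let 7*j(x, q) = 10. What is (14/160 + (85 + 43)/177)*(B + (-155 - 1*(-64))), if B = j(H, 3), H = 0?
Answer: -2399111/33040 ≈ -72.612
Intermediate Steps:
j(x, q) = 10/7 (j(x, q) = (⅐)*10 = 10/7)
B = 10/7 ≈ 1.4286
(14/160 + (85 + 43)/177)*(B + (-155 - 1*(-64))) = (14/160 + (85 + 43)/177)*(10/7 + (-155 - 1*(-64))) = (14*(1/160) + 128*(1/177))*(10/7 + (-155 + 64)) = (7/80 + 128/177)*(10/7 - 91) = (11479/14160)*(-627/7) = -2399111/33040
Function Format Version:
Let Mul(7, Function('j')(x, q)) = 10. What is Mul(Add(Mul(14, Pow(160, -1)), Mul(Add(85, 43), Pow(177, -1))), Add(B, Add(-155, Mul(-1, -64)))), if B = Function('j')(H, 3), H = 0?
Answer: Rational(-2399111, 33040) ≈ -72.612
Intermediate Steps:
Function('j')(x, q) = Rational(10, 7) (Function('j')(x, q) = Mul(Rational(1, 7), 10) = Rational(10, 7))
B = Rational(10, 7) ≈ 1.4286
Mul(Add(Mul(14, Pow(160, -1)), Mul(Add(85, 43), Pow(177, -1))), Add(B, Add(-155, Mul(-1, -64)))) = Mul(Add(Mul(14, Pow(160, -1)), Mul(Add(85, 43), Pow(177, -1))), Add(Rational(10, 7), Add(-155, Mul(-1, -64)))) = Mul(Add(Mul(14, Rational(1, 160)), Mul(128, Rational(1, 177))), Add(Rational(10, 7), Add(-155, 64))) = Mul(Add(Rational(7, 80), Rational(128, 177)), Add(Rational(10, 7), -91)) = Mul(Rational(11479, 14160), Rational(-627, 7)) = Rational(-2399111, 33040)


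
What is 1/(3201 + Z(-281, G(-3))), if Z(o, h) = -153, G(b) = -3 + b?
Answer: 1/3048 ≈ 0.00032808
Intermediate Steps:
1/(3201 + Z(-281, G(-3))) = 1/(3201 - 153) = 1/3048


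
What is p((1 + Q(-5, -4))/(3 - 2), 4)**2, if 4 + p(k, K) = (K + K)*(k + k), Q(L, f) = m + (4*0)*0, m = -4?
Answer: 2704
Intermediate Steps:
Q(L, f) = -4 (Q(L, f) = -4 + (4*0)*0 = -4 + 0*0 = -4 + 0 = -4)
p(k, K) = -4 + 4*K*k (p(k, K) = -4 + (K + K)*(k + k) = -4 + (2*K)*(2*k) = -4 + 4*K*k)
p((1 + Q(-5, -4))/(3 - 2), 4)**2 = (-4 + 4*4*((1 - 4)/(3 - 2)))**2 = (-4 + 4*4*(-3/1))**2 = (-4 + 4*4*(-3*1))**2 = (-4 + 4*4*(-3))**2 = (-4 - 48)**2 = (-52)**2 = 2704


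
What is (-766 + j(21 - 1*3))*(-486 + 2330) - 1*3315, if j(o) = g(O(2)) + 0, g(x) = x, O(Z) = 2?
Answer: -1412131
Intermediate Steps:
j(o) = 2 (j(o) = 2 + 0 = 2)
(-766 + j(21 - 1*3))*(-486 + 2330) - 1*3315 = (-766 + 2)*(-486 + 2330) - 1*3315 = -764*1844 - 3315 = -1408816 - 3315 = -1412131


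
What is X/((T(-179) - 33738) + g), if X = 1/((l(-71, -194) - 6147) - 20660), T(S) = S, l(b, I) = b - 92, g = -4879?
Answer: 1/1046328120 ≈ 9.5572e-10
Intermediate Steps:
l(b, I) = -92 + b
X = -1/26970 (X = 1/(((-92 - 71) - 6147) - 20660) = 1/((-163 - 6147) - 20660) = 1/(-6310 - 20660) = 1/(-26970) = -1/26970 ≈ -3.7078e-5)
X/((T(-179) - 33738) + g) = -1/(26970*((-179 - 33738) - 4879)) = -1/(26970*(-33917 - 4879)) = -1/26970/(-38796) = -1/26970*(-1/38796) = 1/1046328120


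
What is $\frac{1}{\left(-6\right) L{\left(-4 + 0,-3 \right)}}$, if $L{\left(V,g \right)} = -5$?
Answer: $\frac{1}{30} \approx 0.033333$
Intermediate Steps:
$\frac{1}{\left(-6\right) L{\left(-4 + 0,-3 \right)}} = \frac{1}{\left(-6\right) \left(-5\right)} = \frac{1}{30}$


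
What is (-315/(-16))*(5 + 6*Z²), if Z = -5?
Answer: 48825/16 ≈ 3051.6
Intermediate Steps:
(-315/(-16))*(5 + 6*Z²) = (-315/(-16))*(5 + 6*(-5)²) = (-315*(-1)/16)*(5 + 6*25) = (-21*(-15/16))*(5 + 150) = (315/16)*155 = 48825/16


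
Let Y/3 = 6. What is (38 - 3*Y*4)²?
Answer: 31684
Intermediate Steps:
Y = 18 (Y = 3*6 = 18)
(38 - 3*Y*4)² = (38 - 3*18*4)² = (38 - 54*4)² = (38 - 216)² = (-178)² = 31684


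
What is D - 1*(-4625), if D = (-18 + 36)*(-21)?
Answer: 4247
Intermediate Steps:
D = -378 (D = 18*(-21) = -378)
D - 1*(-4625) = -378 - 1*(-4625) = -378 + 4625 = 4247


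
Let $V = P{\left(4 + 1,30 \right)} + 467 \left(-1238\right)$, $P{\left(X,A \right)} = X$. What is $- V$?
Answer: $578141$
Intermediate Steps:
$V = -578141$ ($V = \left(4 + 1\right) + 467 \left(-1238\right) = 5 - 578146 = -578141$)
$- V = \left(-1\right) \left(-578141\right) = 578141$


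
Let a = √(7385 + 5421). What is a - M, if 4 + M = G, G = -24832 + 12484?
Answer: 12352 + √12806 ≈ 12465.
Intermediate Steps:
G = -12348
a = √12806 ≈ 113.16
M = -12352 (M = -4 - 12348 = -12352)
a - M = √12806 - 1*(-12352) = √12806 + 12352 = 12352 + √12806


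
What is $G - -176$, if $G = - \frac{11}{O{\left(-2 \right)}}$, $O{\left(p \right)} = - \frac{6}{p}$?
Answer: $\frac{517}{3} \approx 172.33$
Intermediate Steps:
$G = - \frac{11}{3}$ ($G = - \frac{11}{\left(-6\right) \frac{1}{-2}} = - \frac{11}{\left(-6\right) \left(- \frac{1}{2}\right)} = - \frac{11}{3} \approx -3.6667$)
$G - -176 = - \frac{11}{3} - -176 = - \frac{11}{3} + 176 = \frac{517}{3}$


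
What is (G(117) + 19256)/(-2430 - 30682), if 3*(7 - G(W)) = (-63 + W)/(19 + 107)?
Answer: -16855/28973 ≈ -0.58175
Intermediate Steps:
G(W) = 43/6 - W/378 (G(W) = 7 - (-63 + W)/(3*(19 + 107)) = 7 - (-63 + W)/(3*126) = 7 - (-½ + W/126)/3 = 7 + (⅙ - W/378) = 43/6 - W/378)
(G(117) + 19256)/(-2430 - 30682) = ((43/6 - 1/378*117) + 19256)/(-2430 - 30682) = ((43/6 - 13/42) + 19256)/(-33112) = (48/7 + 19256)*(-1/33112) = (134840/7)*(-1/33112) = -16855/28973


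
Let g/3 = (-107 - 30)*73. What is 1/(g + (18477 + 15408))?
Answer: 1/3882 ≈ 0.00025760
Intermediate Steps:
g = -30003 (g = 3*((-107 - 30)*73) = 3*(-137*73) = 3*(-10001) = -30003)
1/(g + (18477 + 15408)) = 1/(-30003 + (18477 + 15408)) = 1/(-30003 + 33885) = 1/3882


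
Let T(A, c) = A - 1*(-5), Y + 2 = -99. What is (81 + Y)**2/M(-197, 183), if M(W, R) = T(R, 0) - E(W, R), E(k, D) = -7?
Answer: 80/39 ≈ 2.0513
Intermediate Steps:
Y = -101 (Y = -2 - 99 = -101)
T(A, c) = 5 + A (T(A, c) = A + 5 = 5 + A)
M(W, R) = 12 + R (M(W, R) = (5 + R) - 1*(-7) = (5 + R) + 7 = 12 + R)
(81 + Y)**2/M(-197, 183) = (81 - 101)**2/(12 + 183) = (-20)**2/195 = 400*(1/195) = 80/39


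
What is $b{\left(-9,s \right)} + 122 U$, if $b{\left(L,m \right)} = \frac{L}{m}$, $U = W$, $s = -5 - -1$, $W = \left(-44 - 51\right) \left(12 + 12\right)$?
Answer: $- \frac{1112631}{4} \approx -2.7816 \cdot 10^{5}$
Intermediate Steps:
$W = -2280$ ($W = \left(-95\right) 24 = -2280$)
$s = -4$ ($s = -5 + 1 = -4$)
$U = -2280$
$b{\left(-9,s \right)} + 122 U = - \frac{9}{-4} + 122 \left(-2280\right) = \left(-9\right) \left(- \frac{1}{4}\right) - 278160 = \frac{9}{4} - 278160 = - \frac{1112631}{4}$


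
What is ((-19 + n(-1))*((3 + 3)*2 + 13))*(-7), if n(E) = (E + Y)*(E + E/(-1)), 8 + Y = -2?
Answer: 3325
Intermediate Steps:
Y = -10 (Y = -8 - 2 = -10)
n(E) = 0 (n(E) = (E - 10)*(E + E/(-1)) = (-10 + E)*(E + E*(-1)) = (-10 + E)*(E - E) = (-10 + E)*0 = 0)
((-19 + n(-1))*((3 + 3)*2 + 13))*(-7) = ((-19 + 0)*((3 + 3)*2 + 13))*(-7) = -19*(6*2 + 13)*(-7) = -19*(12 + 13)*(-7) = -19*25*(-7) = -475*(-7) = 3325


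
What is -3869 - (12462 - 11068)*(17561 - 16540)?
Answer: -1427143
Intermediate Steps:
-3869 - (12462 - 11068)*(17561 - 16540) = -3869 - 1394*1021 = -3869 - 1*1423274 = -3869 - 1423274 = -1427143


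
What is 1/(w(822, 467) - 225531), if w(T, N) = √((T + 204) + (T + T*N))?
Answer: -8353/1883846157 - √4762/5651538471 ≈ -4.4462e-6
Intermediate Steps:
w(T, N) = √(204 + 2*T + N*T) (w(T, N) = √((204 + T) + (T + N*T)) = √(204 + 2*T + N*T))
1/(w(822, 467) - 225531) = 1/(√(204 + 2*822 + 467*822) - 225531) = 1/(√(204 + 1644 + 383874) - 225531) = 1/(√385722 - 225531) = 1/(9*√4762 - 225531) = 1/(-225531 + 9*√4762)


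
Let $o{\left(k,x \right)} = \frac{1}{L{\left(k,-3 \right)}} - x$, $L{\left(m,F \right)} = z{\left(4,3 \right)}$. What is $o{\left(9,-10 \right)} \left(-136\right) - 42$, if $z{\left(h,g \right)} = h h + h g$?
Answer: $- \frac{9848}{7} \approx -1406.9$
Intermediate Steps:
$z{\left(h,g \right)} = h^{2} + g h$
$L{\left(m,F \right)} = 28$ ($L{\left(m,F \right)} = 4 \left(3 + 4\right) = 4 \cdot 7 = 28$)
$o{\left(k,x \right)} = \frac{1}{28} - x$
$o{\left(9,-10 \right)} \left(-136\right) - 42 = \left(\frac{1}{28} - -10\right) \left(-136\right) - 42 = \left(\frac{1}{28} + 10\right) \left(-136\right) - 42 = \frac{281}{28} \left(-136\right) - 42 = - \frac{9554}{7} - 42 = - \frac{9848}{7}$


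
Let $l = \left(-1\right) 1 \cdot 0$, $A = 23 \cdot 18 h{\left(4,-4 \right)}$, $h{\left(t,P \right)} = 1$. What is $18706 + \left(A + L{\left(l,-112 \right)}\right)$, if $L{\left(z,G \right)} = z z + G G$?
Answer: $31664$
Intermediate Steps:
$A = 414$ ($A = 23 \cdot 18 \cdot 1 = 414 \cdot 1 = 414$)
$l = 0$ ($l = \left(-1\right) 0 = 0$)
$L{\left(z,G \right)} = G^{2} + z^{2}$ ($L{\left(z,G \right)} = z^{2} + G^{2} = G^{2} + z^{2}$)
$18706 + \left(A + L{\left(l,-112 \right)}\right) = 18706 + \left(414 + \left(\left(-112\right)^{2} + 0^{2}\right)\right) = 18706 + \left(414 + \left(12544 + 0\right)\right) = 18706 + \left(414 + 12544\right) = 18706 + 12958 = 31664$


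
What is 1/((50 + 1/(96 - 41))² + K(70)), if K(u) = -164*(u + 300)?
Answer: -3025/175988999 ≈ -1.7189e-5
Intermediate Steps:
K(u) = -49200 - 164*u (K(u) = -164*(300 + u) = -49200 - 164*u)
1/((50 + 1/(96 - 41))² + K(70)) = 1/((50 + 1/(96 - 41))² + (-49200 - 164*70)) = 1/((50 + 1/55)² + (-49200 - 11480)) = 1/((50 + 1/55)² - 60680) = 1/((2751/55)² - 60680) = 1/(7568001/3025 - 60680) = 1/(-175988999/3025) = -3025/175988999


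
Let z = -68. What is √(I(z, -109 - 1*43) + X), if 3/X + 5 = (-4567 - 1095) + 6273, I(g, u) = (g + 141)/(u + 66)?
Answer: I*√15917095/4343 ≈ 0.91863*I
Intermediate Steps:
I(g, u) = (141 + g)/(66 + u)
X = 1/202 (X = 3/(-5 + ((-4567 - 1095) + 6273)) = 3/(-5 + (-5662 + 6273)) = 3/(-5 + 611) = 3/606 = 3*(1/606) = 1/202 ≈ 0.0049505)
√(I(z, -109 - 1*43) + X) = √((141 - 68)/(66 + (-109 - 1*43)) + 1/202) = √(73/(66 + (-109 - 43)) + 1/202) = √(73/(66 - 152) + 1/202) = √(73/(-86) + 1/202) = √(-1/86*73 + 1/202) = √(-73/86 + 1/202) = √(-3665/4343) = I*√15917095/4343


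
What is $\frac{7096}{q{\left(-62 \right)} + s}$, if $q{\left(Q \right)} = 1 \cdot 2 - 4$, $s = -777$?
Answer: $- \frac{7096}{779} \approx -9.1091$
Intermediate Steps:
$q{\left(Q \right)} = -2$ ($q{\left(Q \right)} = 2 - 4 = -2$)
$\frac{7096}{q{\left(-62 \right)} + s} = \frac{7096}{-2 - 777} = \frac{7096}{-779} = 7096 \left(- \frac{1}{779}\right) = - \frac{7096}{779}$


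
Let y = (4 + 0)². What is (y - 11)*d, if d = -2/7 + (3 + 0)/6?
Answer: 15/14 ≈ 1.0714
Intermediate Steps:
d = 3/14 (d = -2*⅐ + 3*(⅙) = -2/7 + ½ = 3/14 ≈ 0.21429)
y = 16 (y = 4² = 16)
(y - 11)*d = (16 - 11)*(3/14) = 5*(3/14) = 15/14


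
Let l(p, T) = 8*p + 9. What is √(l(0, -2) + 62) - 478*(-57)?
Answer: 27246 + √71 ≈ 27254.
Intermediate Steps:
l(p, T) = 9 + 8*p
√(l(0, -2) + 62) - 478*(-57) = √((9 + 8*0) + 62) - 478*(-57) = √((9 + 0) + 62) + 27246 = √(9 + 62) + 27246 = √71 + 27246 = 27246 + √71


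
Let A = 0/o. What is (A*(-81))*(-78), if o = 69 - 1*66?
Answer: 0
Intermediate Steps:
o = 3 (o = 69 - 66 = 3)
A = 0 (A = 0/3 = 0*(1/3) = 0)
(A*(-81))*(-78) = (0*(-81))*(-78) = 0*(-78) = 0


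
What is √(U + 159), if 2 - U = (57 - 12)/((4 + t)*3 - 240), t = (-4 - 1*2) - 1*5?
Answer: √135546/29 ≈ 12.695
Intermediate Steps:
t = -11 (t = (-4 - 2) - 5 = -6 - 5 = -11)
U = 63/29 (U = 2 - (57 - 12)/((4 - 11)*3 - 240) = 2 - 45/(-7*3 - 240) = 2 - 45/(-21 - 240) = 2 - 45/(-261) = 2 - 45*(-1)/261 = 2 - 1*(-5/29) = 2 + 5/29 = 63/29 ≈ 2.1724)
√(U + 159) = √(63/29 + 159) = √(4674/29) = √135546/29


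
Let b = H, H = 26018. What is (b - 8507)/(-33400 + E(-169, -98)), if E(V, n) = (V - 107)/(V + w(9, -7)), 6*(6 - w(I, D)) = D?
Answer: -17003181/32429744 ≈ -0.52431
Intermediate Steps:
b = 26018
w(I, D) = 6 - D/6
E(V, n) = (-107 + V)/(43/6 + V) (E(V, n) = (V - 107)/(V + (6 - 1/6*(-7))) = (-107 + V)/(V + (6 + 7/6)) = (-107 + V)/(V + 43/6) = (-107 + V)/(43/6 + V))
(b - 8507)/(-33400 + E(-169, -98)) = (26018 - 8507)/(-33400 + 6*(-107 - 169)/(43 + 6*(-169))) = 17511/(-33400 + 6*(-276)/(43 - 1014)) = 17511/(-33400 + 6*(-276)/(-971)) = 17511/(-33400 + 6*(-1/971)*(-276)) = 17511/(-33400 + 1656/971) = 17511/(-32429744/971) = 17511*(-971/32429744) = -17003181/32429744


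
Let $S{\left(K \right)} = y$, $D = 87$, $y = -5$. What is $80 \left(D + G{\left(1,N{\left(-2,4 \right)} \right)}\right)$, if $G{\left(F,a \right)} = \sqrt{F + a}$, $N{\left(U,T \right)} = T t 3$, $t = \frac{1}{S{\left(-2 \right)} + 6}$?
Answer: $6960 + 80 \sqrt{13} \approx 7248.4$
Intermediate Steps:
$S{\left(K \right)} = -5$
$t = 1$ ($t = \frac{1}{-5 + 6} = 1^{-1} = 1$)
$N{\left(U,T \right)} = 3 T$ ($N{\left(U,T \right)} = T 1 \cdot 3 = T 3 = 3 T$)
$80 \left(D + G{\left(1,N{\left(-2,4 \right)} \right)}\right) = 80 \left(87 + \sqrt{1 + 3 \cdot 4}\right) = 80 \left(87 + \sqrt{1 + 12}\right) = 80 \left(87 + \sqrt{13}\right) = 6960 + 80 \sqrt{13}$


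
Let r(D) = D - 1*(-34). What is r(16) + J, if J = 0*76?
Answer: 50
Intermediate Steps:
r(D) = 34 + D (r(D) = D + 34 = 34 + D)
J = 0
r(16) + J = (34 + 16) + 0 = 50 + 0 = 50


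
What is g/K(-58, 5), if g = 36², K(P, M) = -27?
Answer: -48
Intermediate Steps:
g = 1296
g/K(-58, 5) = 1296/(-27) = 1296*(-1/27) = -48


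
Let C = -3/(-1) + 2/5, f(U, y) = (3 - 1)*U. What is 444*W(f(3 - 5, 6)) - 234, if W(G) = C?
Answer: 6378/5 ≈ 1275.6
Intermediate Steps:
f(U, y) = 2*U
C = 17/5 (C = -3*(-1) + 2*(1/5) = 3 + 2/5 = 17/5 ≈ 3.4000)
W(G) = 17/5
444*W(f(3 - 5, 6)) - 234 = 444*(17/5) - 234 = 7548/5 - 234 = 6378/5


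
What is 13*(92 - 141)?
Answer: -637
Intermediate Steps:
13*(92 - 141) = 13*(-49) = -637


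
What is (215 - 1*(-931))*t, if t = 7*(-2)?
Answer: -16044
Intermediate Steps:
t = -14
(215 - 1*(-931))*t = (215 - 1*(-931))*(-14) = (215 + 931)*(-14) = 1146*(-14) = -16044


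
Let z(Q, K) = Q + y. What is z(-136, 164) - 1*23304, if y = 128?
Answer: -23312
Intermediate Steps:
z(Q, K) = 128 + Q (z(Q, K) = Q + 128 = 128 + Q)
z(-136, 164) - 1*23304 = (128 - 136) - 1*23304 = -8 - 23304 = -23312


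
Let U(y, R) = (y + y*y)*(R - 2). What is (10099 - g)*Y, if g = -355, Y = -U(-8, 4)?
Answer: -1170848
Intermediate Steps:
U(y, R) = (-2 + R)*(y + y**2) (U(y, R) = (y + y**2)*(-2 + R) = (-2 + R)*(y + y**2))
Y = -112 (Y = -(-8)*(-2 + 4 - 2*(-8) + 4*(-8)) = -(-8)*(-2 + 4 + 16 - 32) = -(-8)*(-14) = -1*112 = -112)
(10099 - g)*Y = (10099 - 1*(-355))*(-112) = (10099 + 355)*(-112) = 10454*(-112) = -1170848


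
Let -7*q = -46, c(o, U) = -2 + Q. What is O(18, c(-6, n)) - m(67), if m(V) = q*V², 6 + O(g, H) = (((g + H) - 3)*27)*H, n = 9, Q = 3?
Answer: -203512/7 ≈ -29073.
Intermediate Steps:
c(o, U) = 1 (c(o, U) = -2 + 3 = 1)
q = 46/7 (q = -⅐*(-46) = 46/7 ≈ 6.5714)
O(g, H) = -6 + H*(-81 + 27*H + 27*g) (O(g, H) = -6 + (((g + H) - 3)*27)*H = -6 + (((H + g) - 3)*27)*H = -6 + ((-3 + H + g)*27)*H = -6 + (-81 + 27*H + 27*g)*H = -6 + H*(-81 + 27*H + 27*g))
m(V) = 46*V²/7
O(18, c(-6, n)) - m(67) = (-6 - 81*1 + 27*1² + 27*1*18) - 46*67²/7 = (-6 - 81 + 27*1 + 486) - 46*4489/7 = (-6 - 81 + 27 + 486) - 1*206494/7 = 426 - 206494/7 = -203512/7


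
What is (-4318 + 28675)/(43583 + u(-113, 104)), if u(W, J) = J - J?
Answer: 24357/43583 ≈ 0.55886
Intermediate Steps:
u(W, J) = 0
(-4318 + 28675)/(43583 + u(-113, 104)) = (-4318 + 28675)/(43583 + 0) = 24357/43583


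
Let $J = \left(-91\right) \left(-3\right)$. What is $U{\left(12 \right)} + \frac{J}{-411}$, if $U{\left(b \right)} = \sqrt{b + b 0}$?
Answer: $- \frac{91}{137} + 2 \sqrt{3} \approx 2.7999$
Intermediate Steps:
$J = 273$
$U{\left(b \right)} = \sqrt{b}$ ($U{\left(b \right)} = \sqrt{b + 0} = \sqrt{b}$)
$U{\left(12 \right)} + \frac{J}{-411} = \sqrt{12} + \frac{1}{-411} \cdot 273 = 2 \sqrt{3} - \frac{91}{137} = - \frac{91}{137} + 2 \sqrt{3}$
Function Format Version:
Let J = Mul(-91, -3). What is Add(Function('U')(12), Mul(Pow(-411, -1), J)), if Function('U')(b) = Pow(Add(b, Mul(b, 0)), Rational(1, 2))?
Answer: Add(Rational(-91, 137), Mul(2, Pow(3, Rational(1, 2)))) ≈ 2.7999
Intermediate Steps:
J = 273
Function('U')(b) = Pow(b, Rational(1, 2)) (Function('U')(b) = Pow(Add(b, 0), Rational(1, 2)) = Pow(b, Rational(1, 2)))
Add(Function('U')(12), Mul(Pow(-411, -1), J)) = Add(Pow(12, Rational(1, 2)), Mul(Pow(-411, -1), 273)) = Add(Mul(2, Pow(3, Rational(1, 2))), Mul(Rational(-1, 411), 273)) = Add(Mul(2, Pow(3, Rational(1, 2))), Rational(-91, 137)) = Add(Rational(-91, 137), Mul(2, Pow(3, Rational(1, 2))))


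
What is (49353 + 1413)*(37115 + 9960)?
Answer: 2389809450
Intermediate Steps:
(49353 + 1413)*(37115 + 9960) = 50766*47075 = 2389809450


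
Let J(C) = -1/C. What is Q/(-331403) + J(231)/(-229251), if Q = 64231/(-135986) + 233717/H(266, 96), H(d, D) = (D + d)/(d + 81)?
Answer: -146007873787175877439/215984424043705351419 ≈ -0.67601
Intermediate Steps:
H(d, D) = (D + d)/(81 + d)
Q = 2757103503798/12306733 (Q = 64231/(-135986) + 233717/(((96 + 266)/(81 + 266))) = 64231*(-1/135986) + 233717/((362/347)) = -64231/135986 + 233717/(((1/347)*362)) = -64231/135986 + 233717/(362/347) = -64231/135986 + 233717*(347/362) = -64231/135986 + 81099799/362 = 2757103503798/12306733 ≈ 2.2403e+5)
Q/(-331403) + J(231)/(-229251) = (2757103503798/12306733)/(-331403) - 1/231/(-229251) = (2757103503798/12306733)*(-1/331403) - 1*1/231*(-1/229251) = -2757103503798/4078488236399 - 1/231*(-1/229251) = -2757103503798/4078488236399 + 1/52956981 = -146007873787175877439/215984424043705351419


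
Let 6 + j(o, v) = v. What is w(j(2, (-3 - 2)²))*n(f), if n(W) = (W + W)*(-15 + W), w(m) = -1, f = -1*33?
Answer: -3168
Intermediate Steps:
j(o, v) = -6 + v
f = -33
n(W) = 2*W*(-15 + W) (n(W) = (2*W)*(-15 + W) = 2*W*(-15 + W))
w(j(2, (-3 - 2)²))*n(f) = -2*(-33)*(-15 - 33) = -2*(-33)*(-48) = -1*3168 = -3168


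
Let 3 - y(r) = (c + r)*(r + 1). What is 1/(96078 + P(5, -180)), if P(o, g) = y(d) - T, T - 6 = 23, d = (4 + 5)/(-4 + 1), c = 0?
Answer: 1/96046 ≈ 1.0412e-5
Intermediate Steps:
d = -3 (d = 9/(-3) = 9*(-⅓) = -3)
y(r) = 3 - r*(1 + r) (y(r) = 3 - (0 + r)*(r + 1) = 3 - r*(1 + r))
T = 29 (T = 6 + 23 = 29)
P(o, g) = -32 (P(o, g) = (3 - 1*(-3) - 1*(-3)²) - 1*29 = (3 + 3 - 1*9) - 29 = (3 + 3 - 9) - 29 = -3 - 29 = -32)
1/(96078 + P(5, -180)) = 1/(96078 - 32) = 1/96046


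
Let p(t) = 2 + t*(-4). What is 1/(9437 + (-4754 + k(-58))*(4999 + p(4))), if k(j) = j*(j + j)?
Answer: 1/9849827 ≈ 1.0152e-7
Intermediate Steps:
p(t) = 2 - 4*t
k(j) = 2*j² (k(j) = j*(2*j) = 2*j²)
1/(9437 + (-4754 + k(-58))*(4999 + p(4))) = 1/(9437 + (-4754 + 2*(-58)²)*(4999 + (2 - 4*4))) = 1/(9437 + (-4754 + 2*3364)*(4999 + (2 - 16))) = 1/(9437 + (-4754 + 6728)*(4999 - 14)) = 1/(9437 + 1974*4985) = 1/(9437 + 9840390) = 1/9849827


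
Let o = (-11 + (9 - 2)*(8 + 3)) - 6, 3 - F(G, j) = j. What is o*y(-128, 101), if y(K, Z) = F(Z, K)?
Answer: 7860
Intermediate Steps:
F(G, j) = 3 - j
o = 60 (o = (-11 + 7*11) - 6 = (-11 + 77) - 6 = 66 - 6 = 60)
y(K, Z) = 3 - K
o*y(-128, 101) = 60*(3 - 1*(-128)) = 60*(3 + 128) = 60*131 = 7860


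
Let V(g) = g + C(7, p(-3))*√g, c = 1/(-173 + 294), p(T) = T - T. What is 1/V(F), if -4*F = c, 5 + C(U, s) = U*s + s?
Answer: -484/12101 + 53240*I/12101 ≈ -0.039997 + 4.3996*I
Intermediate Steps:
p(T) = 0
C(U, s) = -5 + s + U*s (C(U, s) = -5 + (U*s + s) = -5 + (s + U*s) = -5 + s + U*s)
c = 1/121 ≈ 0.0082645
F = -1/484 (F = -¼*1/121 = -1/484 ≈ -0.0020661)
V(g) = g - 5*√g (V(g) = g + (-5 + 0 + 7*0)*√g = g + (-5 + 0 + 0)*√g = g - 5*√g)
1/V(F) = 1/(-1/484 - 5*I/22) = 234256*(-1/484 + 5*I/22)/12101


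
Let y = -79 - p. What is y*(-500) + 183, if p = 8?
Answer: 43683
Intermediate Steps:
y = -87 (y = -79 - 1*8 = -79 - 8 = -87)
y*(-500) + 183 = -87*(-500) + 183 = 43500 + 183 = 43683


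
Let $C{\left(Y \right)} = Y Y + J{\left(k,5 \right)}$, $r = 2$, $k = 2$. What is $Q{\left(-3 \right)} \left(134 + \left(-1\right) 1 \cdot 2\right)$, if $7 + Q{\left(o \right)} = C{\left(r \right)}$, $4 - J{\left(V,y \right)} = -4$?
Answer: $660$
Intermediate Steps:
$J{\left(V,y \right)} = 8$ ($J{\left(V,y \right)} = 4 - -4 = 4 + 4 = 8$)
$C{\left(Y \right)} = 8 + Y^{2}$ ($C{\left(Y \right)} = Y Y + 8 = Y^{2} + 8 = 8 + Y^{2}$)
$Q{\left(o \right)} = 5$ ($Q{\left(o \right)} = -7 + \left(8 + 2^{2}\right) = -7 + \left(8 + 4\right) = -7 + 12 = 5$)
$Q{\left(-3 \right)} \left(134 + \left(-1\right) 1 \cdot 2\right) = 5 \left(134 + \left(-1\right) 1 \cdot 2\right) = 5 \left(134 - 2\right) = 5 \cdot 132 = 660$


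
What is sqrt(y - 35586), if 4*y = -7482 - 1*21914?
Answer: I*sqrt(42935) ≈ 207.21*I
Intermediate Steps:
y = -7349 (y = (-7482 - 1*21914)/4 = (-7482 - 21914)/4 = (1/4)*(-29396) = -7349)
sqrt(y - 35586) = sqrt(-7349 - 35586) = sqrt(-42935) = I*sqrt(42935)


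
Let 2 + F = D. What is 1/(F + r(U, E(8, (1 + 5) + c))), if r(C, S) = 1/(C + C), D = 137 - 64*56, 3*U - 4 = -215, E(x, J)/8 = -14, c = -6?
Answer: -422/1455481 ≈ -0.00028994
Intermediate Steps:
E(x, J) = -112 (E(x, J) = 8*(-14) = -112)
U = -211/3 (U = 4/3 + (⅓)*(-215) = 4/3 - 215/3 = -211/3 ≈ -70.333)
D = -3447 (D = 137 - 3584 = -3447)
r(C, S) = 1/(2*C)
F = -3449 (F = -2 - 3447 = -3449)
1/(F + r(U, E(8, (1 + 5) + c))) = 1/(-3449 + 1/(2*(-211/3))) = 1/(-3449 + (½)*(-3/211)) = 1/(-3449 - 3/422) = 1/(-1455481/422) = -422/1455481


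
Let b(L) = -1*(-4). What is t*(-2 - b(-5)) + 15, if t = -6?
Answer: 51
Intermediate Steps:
b(L) = 4
t*(-2 - b(-5)) + 15 = -6*(-2 - 1*4) + 15 = -6*(-2 - 4) + 15 = -6*(-6) + 15 = 36 + 15 = 51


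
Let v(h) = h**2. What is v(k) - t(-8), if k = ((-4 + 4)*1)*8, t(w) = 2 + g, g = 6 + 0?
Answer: -8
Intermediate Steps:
g = 6
t(w) = 8 (t(w) = 2 + 6 = 8)
k = 0 (k = (0*1)*8 = 0*8 = 0)
v(k) - t(-8) = 0**2 - 1*8 = 0 - 8 = -8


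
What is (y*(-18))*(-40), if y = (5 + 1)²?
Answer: 25920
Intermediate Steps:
y = 36 (y = 6² = 36)
(y*(-18))*(-40) = (36*(-18))*(-40) = -648*(-40) = 25920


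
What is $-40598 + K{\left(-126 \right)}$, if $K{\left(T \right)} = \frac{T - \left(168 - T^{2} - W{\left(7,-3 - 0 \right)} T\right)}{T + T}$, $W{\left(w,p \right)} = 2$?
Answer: $- \frac{243953}{6} \approx -40659.0$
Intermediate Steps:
$K{\left(T \right)} = \frac{-168 + T^{2} + 3 T}{2 T}$ ($K{\left(T \right)} = \frac{T - \left(168 - T^{2} - 2 T\right)}{T + T} = \frac{T + \left(-168 + T^{2} + 2 T\right)}{2 T} = \left(-168 + T^{2} + 3 T\right) \frac{1}{2 T} = \frac{-168 + T^{2} + 3 T}{2 T}$)
$-40598 + K{\left(-126 \right)} = -40598 + \frac{-168 - 126 \left(3 - 126\right)}{2 \left(-126\right)} = -40598 + \frac{1}{2} \left(- \frac{1}{126}\right) \left(-168 - -15498\right) = -40598 + \frac{1}{2} \left(- \frac{1}{126}\right) \left(-168 + 15498\right) = -40598 + \frac{1}{2} \left(- \frac{1}{126}\right) 15330 = -40598 - \frac{365}{6} = - \frac{243953}{6}$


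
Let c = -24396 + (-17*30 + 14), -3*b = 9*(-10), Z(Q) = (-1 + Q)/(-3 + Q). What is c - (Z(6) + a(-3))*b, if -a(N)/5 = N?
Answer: -25392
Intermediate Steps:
a(N) = -5*N
Z(Q) = (-1 + Q)/(-3 + Q)
b = 30 (b = -3*(-10) = -⅓*(-90) = 30)
c = -24892 (c = -24396 + (-510 + 14) = -24396 - 496 = -24892)
c - (Z(6) + a(-3))*b = -24892 - ((-1 + 6)/(-3 + 6) - 5*(-3))*30 = -24892 - (5/3 + 15)*30 = -24892 - 50*30/3 = -24892 - 1*500 = -24892 - 500 = -25392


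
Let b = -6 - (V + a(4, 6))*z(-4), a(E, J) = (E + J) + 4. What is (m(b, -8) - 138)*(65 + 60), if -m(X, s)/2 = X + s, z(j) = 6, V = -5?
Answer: -250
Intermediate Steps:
a(E, J) = 4 + E + J
b = -60 (b = -6 - (-5 + (4 + 4 + 6))*6 = -6 - (-5 + 14)*6 = -6 - 9*6 = -6 - 1*54 = -6 - 54 = -60)
m(X, s) = -2*X - 2*s (m(X, s) = -2*(X + s) = -2*X - 2*s)
(m(b, -8) - 138)*(65 + 60) = ((-2*(-60) - 2*(-8)) - 138)*(65 + 60) = ((120 + 16) - 138)*125 = (136 - 138)*125 = -2*125 = -250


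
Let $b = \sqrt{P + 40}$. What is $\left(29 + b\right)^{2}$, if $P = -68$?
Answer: $813 + 116 i \sqrt{7} \approx 813.0 + 306.91 i$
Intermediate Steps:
$b = 2 i \sqrt{7}$ ($b = \sqrt{-68 + 40} = \sqrt{-28} = 2 i \sqrt{7} \approx 5.2915 i$)
$\left(29 + b\right)^{2} = \left(29 + 2 i \sqrt{7}\right)^{2}$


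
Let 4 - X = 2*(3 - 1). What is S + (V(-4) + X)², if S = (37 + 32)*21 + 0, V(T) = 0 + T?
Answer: 1465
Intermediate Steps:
V(T) = T
X = 0 (X = 4 - 2*(3 - 1) = 4 - 2*2 = 4 - 1*4 = 4 - 4 = 0)
S = 1449 (S = 69*21 + 0 = 1449 + 0 = 1449)
S + (V(-4) + X)² = 1449 + (-4 + 0)² = 1449 + (-4)² = 1449 + 16 = 1465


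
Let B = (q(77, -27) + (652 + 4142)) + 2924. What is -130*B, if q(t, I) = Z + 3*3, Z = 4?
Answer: -1005030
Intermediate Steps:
q(t, I) = 13 (q(t, I) = 4 + 3*3 = 4 + 9 = 13)
B = 7731 (B = (13 + (652 + 4142)) + 2924 = (13 + 4794) + 2924 = 4807 + 2924 = 7731)
-130*B = -130*7731 = -1005030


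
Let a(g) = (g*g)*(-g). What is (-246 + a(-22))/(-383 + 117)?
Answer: -743/19 ≈ -39.105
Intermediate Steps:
a(g) = -g**3 (a(g) = g**2*(-g) = -g**3)
(-246 + a(-22))/(-383 + 117) = (-246 - 1*(-22)**3)/(-383 + 117) = (-246 - 1*(-10648))/(-266) = (-246 + 10648)*(-1/266) = 10402*(-1/266) = -743/19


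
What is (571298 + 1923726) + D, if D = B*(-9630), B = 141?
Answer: 1137194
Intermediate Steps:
D = -1357830 (D = 141*(-9630) = -1357830)
(571298 + 1923726) + D = (571298 + 1923726) - 1357830 = 2495024 - 1357830 = 1137194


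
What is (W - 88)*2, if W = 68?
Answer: -40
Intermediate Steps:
(W - 88)*2 = (68 - 88)*2 = -20*2 = -40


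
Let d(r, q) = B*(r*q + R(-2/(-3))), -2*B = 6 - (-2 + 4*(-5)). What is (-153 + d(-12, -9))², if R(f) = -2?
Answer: 2679769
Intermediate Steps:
B = -14 (B = -(6 - (-2 + 4*(-5)))/2 = -(6 - (-2 - 20))/2 = -(6 - 1*(-22))/2 = -(6 + 22)/2 = -½*28 = -14)
d(r, q) = 28 - 14*q*r (d(r, q) = -14*(r*q - 2) = -14*(q*r - 2) = -14*(-2 + q*r) = 28 - 14*q*r)
(-153 + d(-12, -9))² = (-153 + (28 - 14*(-9)*(-12)))² = (-153 + (28 - 1512))² = (-153 - 1484)² = (-1637)² = 2679769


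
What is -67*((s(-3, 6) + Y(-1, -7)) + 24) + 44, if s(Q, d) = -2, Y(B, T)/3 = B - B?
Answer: -1430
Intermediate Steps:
Y(B, T) = 0 (Y(B, T) = 3*(B - B) = 3*0 = 0)
-67*((s(-3, 6) + Y(-1, -7)) + 24) + 44 = -67*((-2 + 0) + 24) + 44 = -67*(-2 + 24) + 44 = -67*22 + 44 = -1474 + 44 = -1430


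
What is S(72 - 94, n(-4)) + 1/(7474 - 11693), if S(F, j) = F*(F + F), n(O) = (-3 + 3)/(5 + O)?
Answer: 4083991/4219 ≈ 968.00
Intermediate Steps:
n(O) = 0 (n(O) = 0/(5 + O) = 0)
S(F, j) = 2*F² (S(F, j) = F*(2*F) = 2*F²)
S(72 - 94, n(-4)) + 1/(7474 - 11693) = 2*(72 - 94)² + 1/(7474 - 11693) = 2*(-22)² + 1/(-4219) = 2*484 - 1/4219 = 968 - 1/4219 = 4083991/4219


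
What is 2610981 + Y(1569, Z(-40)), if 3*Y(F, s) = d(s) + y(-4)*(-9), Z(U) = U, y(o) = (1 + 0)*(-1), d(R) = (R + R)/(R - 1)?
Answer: 321151112/123 ≈ 2.6110e+6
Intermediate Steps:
d(R) = 2*R/(-1 + R) (d(R) = (2*R)/(-1 + R) = 2*R/(-1 + R))
y(o) = -1 (y(o) = 1*(-1) = -1)
Y(F, s) = 3 + 2*s/(3*(-1 + s)) (Y(F, s) = (2*s/(-1 + s) - 1*(-9))/3 = (2*s/(-1 + s) + 9)/3 = (9 + 2*s/(-1 + s))/3 = 3 + 2*s/(3*(-1 + s)))
2610981 + Y(1569, Z(-40)) = 2610981 + (-9 + 11*(-40))/(3*(-1 - 40)) = 2610981 + (1/3)*(-9 - 440)/(-41) = 2610981 + (1/3)*(-1/41)*(-449) = 2610981 + 449/123 = 321151112/123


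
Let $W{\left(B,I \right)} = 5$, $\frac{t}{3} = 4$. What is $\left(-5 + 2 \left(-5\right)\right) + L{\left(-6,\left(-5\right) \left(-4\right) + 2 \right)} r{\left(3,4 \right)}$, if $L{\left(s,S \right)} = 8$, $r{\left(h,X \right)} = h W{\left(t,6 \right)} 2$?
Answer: $225$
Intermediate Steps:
$t = 12$ ($t = 3 \cdot 4 = 12$)
$r{\left(h,X \right)} = 10 h$ ($r{\left(h,X \right)} = h 5 \cdot 2 = 5 h 2 = 10 h$)
$\left(-5 + 2 \left(-5\right)\right) + L{\left(-6,\left(-5\right) \left(-4\right) + 2 \right)} r{\left(3,4 \right)} = \left(-5 + 2 \left(-5\right)\right) + 8 \cdot 10 \cdot 3 = \left(-5 - 10\right) + 8 \cdot 30 = -15 + 240 = 225$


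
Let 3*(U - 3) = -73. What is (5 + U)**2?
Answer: 2401/9 ≈ 266.78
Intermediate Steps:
U = -64/3 (U = 3 + (1/3)*(-73) = 3 - 73/3 = -64/3 ≈ -21.333)
(5 + U)**2 = (5 - 64/3)**2 = (-49/3)**2 = 2401/9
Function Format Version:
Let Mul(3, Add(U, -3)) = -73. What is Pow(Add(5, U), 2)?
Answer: Rational(2401, 9) ≈ 266.78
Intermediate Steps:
U = Rational(-64, 3) (U = Add(3, Mul(Rational(1, 3), -73)) = Add(3, Rational(-73, 3)) = Rational(-64, 3) ≈ -21.333)
Pow(Add(5, U), 2) = Pow(Add(5, Rational(-64, 3)), 2) = Pow(Rational(-49, 3), 2) = Rational(2401, 9)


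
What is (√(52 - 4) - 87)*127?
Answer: -11049 + 508*√3 ≈ -10169.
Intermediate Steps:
(√(52 - 4) - 87)*127 = (√48 - 87)*127 = (4*√3 - 87)*127 = (-87 + 4*√3)*127 = -11049 + 508*√3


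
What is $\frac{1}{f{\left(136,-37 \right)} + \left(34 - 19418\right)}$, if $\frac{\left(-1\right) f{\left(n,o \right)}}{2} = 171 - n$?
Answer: $- \frac{1}{19454} \approx -5.1403 \cdot 10^{-5}$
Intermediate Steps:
$f{\left(n,o \right)} = -342 + 2 n$ ($f{\left(n,o \right)} = - 2 \left(171 - n\right) = -342 + 2 n$)
$\frac{1}{f{\left(136,-37 \right)} + \left(34 - 19418\right)} = \frac{1}{\left(-342 + 2 \cdot 136\right) + \left(34 - 19418\right)} = \frac{1}{\left(-342 + 272\right) + \left(34 - 19418\right)} = \frac{1}{-70 - 19384} = \frac{1}{-19454} = - \frac{1}{19454}$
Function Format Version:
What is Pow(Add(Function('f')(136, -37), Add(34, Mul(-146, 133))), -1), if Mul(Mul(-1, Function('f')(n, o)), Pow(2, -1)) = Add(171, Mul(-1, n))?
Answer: Rational(-1, 19454) ≈ -5.1403e-5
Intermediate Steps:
Function('f')(n, o) = Add(-342, Mul(2, n)) (Function('f')(n, o) = Mul(-2, Add(171, Mul(-1, n))) = Add(-342, Mul(2, n)))
Pow(Add(Function('f')(136, -37), Add(34, Mul(-146, 133))), -1) = Pow(Add(Add(-342, Mul(2, 136)), Add(34, Mul(-146, 133))), -1) = Pow(Add(Add(-342, 272), Add(34, -19418)), -1) = Pow(Add(-70, -19384), -1) = Pow(-19454, -1) = Rational(-1, 19454)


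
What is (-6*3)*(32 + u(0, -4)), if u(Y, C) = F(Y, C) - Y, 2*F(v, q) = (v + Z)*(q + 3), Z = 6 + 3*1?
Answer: -495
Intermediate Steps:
Z = 9 (Z = 6 + 3 = 9)
F(v, q) = (3 + q)*(9 + v)/2 (F(v, q) = ((v + 9)*(q + 3))/2 = ((9 + v)*(3 + q))/2 = ((3 + q)*(9 + v))/2 = (3 + q)*(9 + v)/2)
u(Y, C) = 27/2 + Y/2 + 9*C/2 + C*Y/2 (u(Y, C) = (27/2 + 3*Y/2 + 9*C/2 + C*Y/2) - Y = 27/2 + Y/2 + 9*C/2 + C*Y/2)
(-6*3)*(32 + u(0, -4)) = (-6*3)*(32 + (27/2 + (½)*0 + (9/2)*(-4) + (½)*(-4)*0)) = -18*(32 + (27/2 + 0 - 18 + 0)) = -18*(32 - 9/2) = -18*55/2 = -495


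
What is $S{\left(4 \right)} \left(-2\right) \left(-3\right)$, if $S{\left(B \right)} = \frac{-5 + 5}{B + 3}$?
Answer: $0$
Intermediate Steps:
$S{\left(B \right)} = 0$ ($S{\left(B \right)} = \frac{0}{3 + B} = 0$)
$S{\left(4 \right)} \left(-2\right) \left(-3\right) = 0 \left(-2\right) \left(-3\right) = 0 \left(-3\right) = 0$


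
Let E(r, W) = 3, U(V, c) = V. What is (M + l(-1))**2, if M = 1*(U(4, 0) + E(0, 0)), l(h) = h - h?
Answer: 49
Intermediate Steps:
l(h) = 0
M = 7 (M = 1*(4 + 3) = 1*7 = 7)
(M + l(-1))**2 = (7 + 0)**2 = 7**2 = 49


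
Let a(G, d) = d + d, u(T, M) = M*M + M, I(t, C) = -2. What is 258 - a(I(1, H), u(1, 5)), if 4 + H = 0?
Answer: 198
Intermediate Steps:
H = -4 (H = -4 + 0 = -4)
u(T, M) = M + M² (u(T, M) = M² + M = M + M²)
a(G, d) = 2*d
258 - a(I(1, H), u(1, 5)) = 258 - 2*5*(1 + 5) = 258 - 2*5*6 = 258 - 2*30 = 258 - 1*60 = 258 - 60 = 198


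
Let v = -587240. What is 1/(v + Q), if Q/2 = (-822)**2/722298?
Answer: -120383/70693487692 ≈ -1.7029e-6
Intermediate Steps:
Q = 225228/120383 (Q = 2*((-822)**2/722298) = 2*(675684*(1/722298)) = 2*(112614/120383) = 225228/120383 ≈ 1.8709)
1/(v + Q) = 1/(-587240 + 225228/120383) = 1/(-70693487692/120383) = -120383/70693487692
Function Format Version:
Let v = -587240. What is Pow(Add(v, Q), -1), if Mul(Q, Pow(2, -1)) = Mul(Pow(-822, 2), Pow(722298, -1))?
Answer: Rational(-120383, 70693487692) ≈ -1.7029e-6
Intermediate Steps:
Q = Rational(225228, 120383) (Q = Mul(2, Mul(Pow(-822, 2), Pow(722298, -1))) = Mul(2, Mul(675684, Rational(1, 722298))) = Mul(2, Rational(112614, 120383)) = Rational(225228, 120383) ≈ 1.8709)
Pow(Add(v, Q), -1) = Pow(Add(-587240, Rational(225228, 120383)), -1) = Pow(Rational(-70693487692, 120383), -1) = Rational(-120383, 70693487692)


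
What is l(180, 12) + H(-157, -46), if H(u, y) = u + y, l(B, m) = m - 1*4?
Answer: -195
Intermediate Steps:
l(B, m) = -4 + m (l(B, m) = m - 4 = -4 + m)
l(180, 12) + H(-157, -46) = (-4 + 12) + (-157 - 46) = 8 - 203 = -195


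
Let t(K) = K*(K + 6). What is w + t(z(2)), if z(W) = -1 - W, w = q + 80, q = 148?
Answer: 219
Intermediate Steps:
w = 228 (w = 148 + 80 = 228)
t(K) = K*(6 + K)
w + t(z(2)) = 228 + (-1 - 1*2)*(6 + (-1 - 1*2)) = 228 + (-1 - 2)*(6 + (-1 - 2)) = 228 - 3*(6 - 3) = 228 - 3*3 = 228 - 9 = 219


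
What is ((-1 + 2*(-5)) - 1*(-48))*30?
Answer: 1110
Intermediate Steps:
((-1 + 2*(-5)) - 1*(-48))*30 = ((-1 - 10) + 48)*30 = (-11 + 48)*30 = 37*30 = 1110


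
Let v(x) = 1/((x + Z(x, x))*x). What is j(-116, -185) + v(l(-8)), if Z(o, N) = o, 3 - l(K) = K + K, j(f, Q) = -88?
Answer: -63535/722 ≈ -87.999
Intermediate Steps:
l(K) = 3 - 2*K (l(K) = 3 - (K + K) = 3 - 2*K)
v(x) = 1/(2*x²) (v(x) = 1/((x + x)*x) = 1/(((2*x))*x) = (1/(2*x))/x = 1/(2*x²))
j(-116, -185) + v(l(-8)) = -88 + 1/(2*(3 - 2*(-8))²) = -88 + 1/(2*(3 + 16)²) = -88 + (½)/19² = -88 + (½)*(1/361) = -88 + 1/722 = -63535/722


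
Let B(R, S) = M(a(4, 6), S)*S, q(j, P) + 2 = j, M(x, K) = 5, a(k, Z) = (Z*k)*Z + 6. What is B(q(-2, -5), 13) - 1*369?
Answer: -304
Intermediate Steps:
a(k, Z) = 6 + k*Z² (a(k, Z) = k*Z² + 6 = 6 + k*Z²)
q(j, P) = -2 + j
B(R, S) = 5*S
B(q(-2, -5), 13) - 1*369 = 5*13 - 1*369 = 65 - 369 = -304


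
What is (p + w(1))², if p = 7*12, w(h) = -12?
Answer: 5184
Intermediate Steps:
p = 84
(p + w(1))² = (84 - 12)² = 72² = 5184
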